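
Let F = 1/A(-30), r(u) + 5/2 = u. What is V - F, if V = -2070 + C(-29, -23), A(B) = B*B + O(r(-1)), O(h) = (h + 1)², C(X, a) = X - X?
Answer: -7503754/3625 ≈ -2070.0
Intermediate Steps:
C(X, a) = 0
r(u) = -5/2 + u
O(h) = (1 + h)²
A(B) = 25/4 + B² (A(B) = B*B + (1 + (-5/2 - 1))² = B² + (1 - 7/2)² = B² + (-5/2)² = B² + 25/4 = 25/4 + B²)
V = -2070 (V = -2070 + 0 = -2070)
F = 4/3625 (F = 1/(25/4 + (-30)²) = 1/(25/4 + 900) = 1/(3625/4) = 4/3625 ≈ 0.0011034)
V - F = -2070 - 1*4/3625 = -2070 - 4/3625 = -7503754/3625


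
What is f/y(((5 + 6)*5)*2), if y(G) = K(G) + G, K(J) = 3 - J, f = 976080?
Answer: 325360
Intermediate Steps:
y(G) = 3 (y(G) = (3 - G) + G = 3)
f/y(((5 + 6)*5)*2) = 976080/3 = 976080*(⅓) = 325360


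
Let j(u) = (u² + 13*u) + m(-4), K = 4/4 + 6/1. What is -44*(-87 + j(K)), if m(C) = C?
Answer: -2156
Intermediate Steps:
K = 7 (K = 4*(¼) + 6*1 = 1 + 6 = 7)
j(u) = -4 + u² + 13*u (j(u) = (u² + 13*u) - 4 = -4 + u² + 13*u)
-44*(-87 + j(K)) = -44*(-87 + (-4 + 7² + 13*7)) = -44*(-87 + (-4 + 49 + 91)) = -44*(-87 + 136) = -44*49 = -2156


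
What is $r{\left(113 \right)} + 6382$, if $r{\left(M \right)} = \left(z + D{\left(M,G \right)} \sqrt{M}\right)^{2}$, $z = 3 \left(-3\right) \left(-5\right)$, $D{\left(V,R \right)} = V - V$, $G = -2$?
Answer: $8407$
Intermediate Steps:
$D{\left(V,R \right)} = 0$
$z = 45$ ($z = \left(-9\right) \left(-5\right) = 45$)
$r{\left(M \right)} = 2025$ ($r{\left(M \right)} = \left(45 + 0 \sqrt{M}\right)^{2} = \left(45 + 0\right)^{2} = 45^{2} = 2025$)
$r{\left(113 \right)} + 6382 = 2025 + 6382 = 8407$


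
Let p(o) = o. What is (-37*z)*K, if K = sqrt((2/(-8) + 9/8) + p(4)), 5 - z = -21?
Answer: -481*sqrt(78)/2 ≈ -2124.0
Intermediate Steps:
z = 26 (z = 5 - 1*(-21) = 5 + 21 = 26)
K = sqrt(78)/4 (K = sqrt((2/(-8) + 9/8) + 4) = sqrt((2*(-1/8) + 9*(1/8)) + 4) = sqrt((-1/4 + 9/8) + 4) = sqrt(7/8 + 4) = sqrt(39/8) = sqrt(78)/4 ≈ 2.2079)
(-37*z)*K = (-37*26)*(sqrt(78)/4) = -481*sqrt(78)/2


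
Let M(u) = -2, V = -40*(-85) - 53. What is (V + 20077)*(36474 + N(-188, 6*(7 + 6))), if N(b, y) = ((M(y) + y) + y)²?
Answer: 1409890560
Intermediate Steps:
V = 3347 (V = 3400 - 53 = 3347)
N(b, y) = (-2 + 2*y)² (N(b, y) = ((-2 + y) + y)² = (-2 + 2*y)²)
(V + 20077)*(36474 + N(-188, 6*(7 + 6))) = (3347 + 20077)*(36474 + 4*(-1 + 6*(7 + 6))²) = 23424*(36474 + 4*(-1 + 6*13)²) = 23424*(36474 + 4*(-1 + 78)²) = 23424*(36474 + 4*77²) = 23424*(36474 + 4*5929) = 23424*(36474 + 23716) = 23424*60190 = 1409890560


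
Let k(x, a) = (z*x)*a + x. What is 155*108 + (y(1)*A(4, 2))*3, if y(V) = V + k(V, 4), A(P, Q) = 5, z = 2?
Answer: 16890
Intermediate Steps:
k(x, a) = x + 2*a*x (k(x, a) = (2*x)*a + x = 2*a*x + x = x + 2*a*x)
y(V) = 10*V (y(V) = V + V*(1 + 2*4) = V + V*(1 + 8) = V + V*9 = V + 9*V = 10*V)
155*108 + (y(1)*A(4, 2))*3 = 155*108 + ((10*1)*5)*3 = 16740 + (10*5)*3 = 16740 + 50*3 = 16740 + 150 = 16890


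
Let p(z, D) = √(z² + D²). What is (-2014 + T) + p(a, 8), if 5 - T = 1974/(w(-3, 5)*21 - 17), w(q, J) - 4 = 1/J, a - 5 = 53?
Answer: -362537/178 + 2*√857 ≈ -1978.2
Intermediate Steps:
a = 58 (a = 5 + 53 = 58)
w(q, J) = 4 + 1/J
p(z, D) = √(D² + z²)
T = -4045/178 (T = 5 - 1974/((4 + 1/5)*21 - 17) = 5 - 1974/((4 + ⅕)*21 - 17) = 5 - 1974/((21/5)*21 - 17) = 5 - 1974/(441/5 - 17) = 5 - 1974/356/5 = 5 - 1974*5/356 = 5 - 1*4935/178 = 5 - 4935/178 = -4045/178 ≈ -22.725)
(-2014 + T) + p(a, 8) = (-2014 - 4045/178) + √(8² + 58²) = -362537/178 + √(64 + 3364) = -362537/178 + √3428 = -362537/178 + 2*√857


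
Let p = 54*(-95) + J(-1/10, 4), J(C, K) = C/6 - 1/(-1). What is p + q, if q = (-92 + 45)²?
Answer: -175201/60 ≈ -2920.0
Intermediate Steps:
q = 2209 (q = (-47)² = 2209)
J(C, K) = 1 + C/6 (J(C, K) = C*(⅙) - 1*(-1) = C/6 + 1 = 1 + C/6)
p = -307741/60 (p = 54*(-95) + (1 + (-1/10)/6) = -5130 + (1 + (-1*⅒)/6) = -5130 + (1 + (⅙)*(-⅒)) = -5130 + (1 - 1/60) = -5130 + 59/60 = -307741/60 ≈ -5129.0)
p + q = -307741/60 + 2209 = -175201/60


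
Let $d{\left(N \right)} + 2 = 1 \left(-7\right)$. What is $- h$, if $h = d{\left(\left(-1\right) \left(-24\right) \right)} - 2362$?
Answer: $2371$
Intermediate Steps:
$d{\left(N \right)} = -9$ ($d{\left(N \right)} = -2 + 1 \left(-7\right) = -2 - 7 = -9$)
$h = -2371$ ($h = -9 - 2362 = -2371$)
$- h = \left(-1\right) \left(-2371\right) = 2371$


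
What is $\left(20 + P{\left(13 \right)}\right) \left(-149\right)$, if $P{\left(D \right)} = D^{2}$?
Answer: $-28161$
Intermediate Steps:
$\left(20 + P{\left(13 \right)}\right) \left(-149\right) = \left(20 + 13^{2}\right) \left(-149\right) = \left(20 + 169\right) \left(-149\right) = 189 \left(-149\right) = -28161$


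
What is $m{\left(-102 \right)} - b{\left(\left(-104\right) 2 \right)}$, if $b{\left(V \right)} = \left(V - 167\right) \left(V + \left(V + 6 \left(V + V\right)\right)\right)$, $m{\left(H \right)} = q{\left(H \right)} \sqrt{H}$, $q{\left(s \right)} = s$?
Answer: $-1092000 - 102 i \sqrt{102} \approx -1.092 \cdot 10^{6} - 1030.2 i$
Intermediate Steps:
$m{\left(H \right)} = H^{\frac{3}{2}}$ ($m{\left(H \right)} = H \sqrt{H} = H^{\frac{3}{2}}$)
$b{\left(V \right)} = 14 V \left(-167 + V\right)$ ($b{\left(V \right)} = \left(-167 + V\right) \left(V + \left(V + 6 \cdot 2 V\right)\right) = \left(-167 + V\right) \left(V + \left(V + 12 V\right)\right) = \left(-167 + V\right) \left(V + 13 V\right) = \left(-167 + V\right) 14 V = 14 V \left(-167 + V\right)$)
$m{\left(-102 \right)} - b{\left(\left(-104\right) 2 \right)} = \left(-102\right)^{\frac{3}{2}} - 14 \left(\left(-104\right) 2\right) \left(-167 - 208\right) = - 102 i \sqrt{102} - 14 \left(-208\right) \left(-167 - 208\right) = - 102 i \sqrt{102} - 14 \left(-208\right) \left(-375\right) = - 102 i \sqrt{102} - 1092000 = -1092000 - 102 i \sqrt{102}$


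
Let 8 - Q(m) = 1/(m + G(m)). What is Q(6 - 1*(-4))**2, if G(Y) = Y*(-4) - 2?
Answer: 66049/1024 ≈ 64.501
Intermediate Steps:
G(Y) = -2 - 4*Y (G(Y) = -4*Y - 2 = -2 - 4*Y)
Q(m) = 8 - 1/(-2 - 3*m) (Q(m) = 8 - 1/(m + (-2 - 4*m)) = 8 - 1/(-2 - 3*m))
Q(6 - 1*(-4))**2 = ((17 + 24*(6 - 1*(-4)))/(2 + 3*(6 - 1*(-4))))**2 = ((17 + 24*(6 + 4))/(2 + 3*(6 + 4)))**2 = ((17 + 24*10)/(2 + 3*10))**2 = ((17 + 240)/(2 + 30))**2 = (257/32)**2 = 66049/1024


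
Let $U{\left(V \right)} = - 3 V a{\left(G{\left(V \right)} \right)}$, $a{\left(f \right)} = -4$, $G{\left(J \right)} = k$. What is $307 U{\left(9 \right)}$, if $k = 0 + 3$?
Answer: $33156$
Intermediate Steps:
$k = 3$
$G{\left(J \right)} = 3$
$U{\left(V \right)} = 12 V$ ($U{\left(V \right)} = - 3 V \left(-4\right) = 12 V$)
$307 U{\left(9 \right)} = 307 \cdot 12 \cdot 9 = 307 \cdot 108 = 33156$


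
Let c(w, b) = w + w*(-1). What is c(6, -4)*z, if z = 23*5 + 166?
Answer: 0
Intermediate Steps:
c(w, b) = 0 (c(w, b) = w - w = 0)
z = 281 (z = 115 + 166 = 281)
c(6, -4)*z = 0*281 = 0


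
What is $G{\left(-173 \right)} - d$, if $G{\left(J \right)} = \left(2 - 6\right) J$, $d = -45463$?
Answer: $46155$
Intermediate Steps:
$G{\left(J \right)} = - 4 J$
$G{\left(-173 \right)} - d = \left(-4\right) \left(-173\right) - -45463 = 692 + 45463 = 46155$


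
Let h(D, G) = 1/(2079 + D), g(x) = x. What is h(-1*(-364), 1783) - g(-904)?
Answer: 2208473/2443 ≈ 904.00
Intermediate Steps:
h(-1*(-364), 1783) - g(-904) = 1/(2079 - 1*(-364)) - 1*(-904) = 1/(2079 + 364) + 904 = 1/2443 + 904 = 2208473/2443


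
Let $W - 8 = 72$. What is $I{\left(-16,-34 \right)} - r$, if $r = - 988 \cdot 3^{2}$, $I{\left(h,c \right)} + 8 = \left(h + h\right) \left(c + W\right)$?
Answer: $7412$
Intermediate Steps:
$W = 80$ ($W = 8 + 72 = 80$)
$I{\left(h,c \right)} = -8 + 2 h \left(80 + c\right)$ ($I{\left(h,c \right)} = -8 + \left(h + h\right) \left(c + 80\right) = -8 + 2 h \left(80 + c\right)$)
$r = -8892$ ($r = \left(-988\right) 9 = -8892$)
$I{\left(-16,-34 \right)} - r = \left(-8 + 160 \left(-16\right) + 2 \left(-34\right) \left(-16\right)\right) - -8892 = \left(-8 - 2560 + 1088\right) + 8892 = -1480 + 8892 = 7412$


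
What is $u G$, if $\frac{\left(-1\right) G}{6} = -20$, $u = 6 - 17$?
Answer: $-1320$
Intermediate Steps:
$u = -11$
$G = 120$ ($G = \left(-6\right) \left(-20\right) = 120$)
$u G = \left(-11\right) 120 = -1320$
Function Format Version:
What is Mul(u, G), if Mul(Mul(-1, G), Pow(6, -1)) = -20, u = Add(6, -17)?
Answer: -1320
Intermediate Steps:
u = -11
G = 120 (G = Mul(-6, -20) = 120)
Mul(u, G) = Mul(-11, 120) = -1320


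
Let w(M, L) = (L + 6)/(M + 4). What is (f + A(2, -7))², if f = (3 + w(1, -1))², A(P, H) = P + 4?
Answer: 484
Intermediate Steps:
w(M, L) = (6 + L)/(4 + M)
A(P, H) = 4 + P
f = 16 (f = (3 + (6 - 1)/(4 + 1))² = (3 + 5/5)² = (3 + (⅕)*5)² = (3 + 1)² = 4² = 16)
(f + A(2, -7))² = (16 + (4 + 2))² = (16 + 6)² = 22² = 484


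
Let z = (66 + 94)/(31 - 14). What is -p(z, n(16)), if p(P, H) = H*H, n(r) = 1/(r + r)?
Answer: -1/1024 ≈ -0.00097656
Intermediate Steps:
n(r) = 1/(2*r)
z = 160/17 ≈ 9.4118
p(P, H) = H**2
-p(z, n(16)) = -((1/2)/16)**2 = -((1/2)*(1/16))**2 = -(1/32)**2 = -1*1/1024 = -1/1024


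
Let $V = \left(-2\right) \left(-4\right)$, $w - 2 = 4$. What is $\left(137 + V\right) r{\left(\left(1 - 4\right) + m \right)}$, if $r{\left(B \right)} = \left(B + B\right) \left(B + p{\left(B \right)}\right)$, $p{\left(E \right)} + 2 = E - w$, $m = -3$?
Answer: $34800$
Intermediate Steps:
$w = 6$ ($w = 2 + 4 = 6$)
$p{\left(E \right)} = -8 + E$ ($p{\left(E \right)} = -2 + \left(E - 6\right) = -2 + \left(-6 + E\right) = -8 + E$)
$V = 8$
$r{\left(B \right)} = 2 B \left(-8 + 2 B\right)$ ($r{\left(B \right)} = \left(B + B\right) \left(B + \left(-8 + B\right)\right) = 2 B \left(-8 + 2 B\right)$)
$\left(137 + V\right) r{\left(\left(1 - 4\right) + m \right)} = \left(137 + 8\right) 4 \left(\left(1 - 4\right) - 3\right) \left(-4 + \left(\left(1 - 4\right) - 3\right)\right) = 145 \cdot 4 \left(-3 - 3\right) \left(-4 - 6\right) = 145 \cdot 4 \left(-6\right) \left(-4 - 6\right) = 145 \cdot 4 \left(-6\right) \left(-10\right) = 145 \cdot 240 = 34800$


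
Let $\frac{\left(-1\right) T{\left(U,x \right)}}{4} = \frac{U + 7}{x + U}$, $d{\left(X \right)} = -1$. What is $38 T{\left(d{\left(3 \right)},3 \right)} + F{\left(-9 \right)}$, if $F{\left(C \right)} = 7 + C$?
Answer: $-458$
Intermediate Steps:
$T{\left(U,x \right)} = - \frac{4 \left(7 + U\right)}{U + x}$ ($T{\left(U,x \right)} = - 4 \frac{U + 7}{x + U} = - 4 \frac{7 + U}{U + x} = - \frac{4 \left(7 + U\right)}{U + x}$)
$38 T{\left(d{\left(3 \right)},3 \right)} + F{\left(-9 \right)} = 38 \frac{4 \left(-7 - -1\right)}{-1 + 3} + \left(7 - 9\right) = 38 \frac{4 \left(-7 + 1\right)}{2} - 2 = 38 \cdot 4 \cdot \frac{1}{2} \left(-6\right) - 2 = 38 \left(-12\right) - 2 = -456 - 2 = -458$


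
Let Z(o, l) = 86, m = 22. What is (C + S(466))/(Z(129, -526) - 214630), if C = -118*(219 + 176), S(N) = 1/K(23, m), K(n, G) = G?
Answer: 1025419/4719968 ≈ 0.21725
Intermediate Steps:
S(N) = 1/22
C = -46610 (C = -118*395 = -46610)
(C + S(466))/(Z(129, -526) - 214630) = (-46610 + 1/22)/(86 - 214630) = -1025419/22/(-214544) = -1025419/22*(-1/214544) = 1025419/4719968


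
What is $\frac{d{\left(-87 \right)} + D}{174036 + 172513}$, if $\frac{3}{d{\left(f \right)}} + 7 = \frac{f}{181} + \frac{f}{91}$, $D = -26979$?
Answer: $- \frac{3749078232}{48156795589} \approx -0.077852$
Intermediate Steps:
$d{\left(f \right)} = \frac{3}{-7 + \frac{272 f}{16471}}$ ($d{\left(f \right)} = \frac{3}{-7 + \left(\frac{f}{181} + \frac{f}{91}\right)} = \frac{3}{-7 + \frac{272 f}{16471}}$)
$\frac{d{\left(-87 \right)} + D}{174036 + 172513} = \frac{\frac{49413}{-115297 + 272 \left(-87\right)} - 26979}{174036 + 172513} = \frac{\frac{49413}{-115297 - 23664} - 26979}{346549} = \left(\frac{49413}{-138961} - 26979\right) \frac{1}{346549} = \left(49413 \left(- \frac{1}{138961}\right) - 26979\right) \frac{1}{346549} = \left(- \frac{49413}{138961} - 26979\right) \frac{1}{346549} = \left(- \frac{3749078232}{138961}\right) \frac{1}{346549} = - \frac{3749078232}{48156795589}$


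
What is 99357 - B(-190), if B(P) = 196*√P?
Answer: 99357 - 196*I*√190 ≈ 99357.0 - 2701.7*I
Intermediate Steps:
99357 - B(-190) = 99357 - 196*√(-190) = 99357 - 196*I*√190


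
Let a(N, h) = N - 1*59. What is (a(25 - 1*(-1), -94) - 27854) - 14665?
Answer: -42552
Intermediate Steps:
a(N, h) = -59 + N (a(N, h) = N - 59 = -59 + N)
(a(25 - 1*(-1), -94) - 27854) - 14665 = ((-59 + (25 - 1*(-1))) - 27854) - 14665 = ((-59 + (25 + 1)) - 27854) - 14665 = ((-59 + 26) - 27854) - 14665 = (-33 - 27854) - 14665 = -27887 - 14665 = -42552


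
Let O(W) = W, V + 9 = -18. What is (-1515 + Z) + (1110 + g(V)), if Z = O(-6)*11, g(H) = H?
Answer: -498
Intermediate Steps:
V = -27 (V = -9 - 18 = -27)
Z = -66 (Z = -6*11 = -66)
(-1515 + Z) + (1110 + g(V)) = (-1515 - 66) + (1110 - 27) = -1581 + 1083 = -498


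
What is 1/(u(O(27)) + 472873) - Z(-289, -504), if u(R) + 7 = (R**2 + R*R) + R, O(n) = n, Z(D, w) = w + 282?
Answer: 105305923/474351 ≈ 222.00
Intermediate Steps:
Z(D, w) = 282 + w
u(R) = -7 + R + 2*R**2 (u(R) = -7 + ((R**2 + R*R) + R) = -7 + ((R**2 + R**2) + R) = -7 + (2*R**2 + R) = -7 + (R + 2*R**2) = -7 + R + 2*R**2)
1/(u(O(27)) + 472873) - Z(-289, -504) = 1/((-7 + 27 + 2*27**2) + 472873) - (282 - 504) = 1/((-7 + 27 + 2*729) + 472873) - 1*(-222) = 1/((-7 + 27 + 1458) + 472873) + 222 = 1/(1478 + 472873) + 222 = 1/474351 + 222 = 105305923/474351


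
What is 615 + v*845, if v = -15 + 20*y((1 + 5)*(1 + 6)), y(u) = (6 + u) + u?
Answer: 1508940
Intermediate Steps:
y(u) = 6 + 2*u
v = 1785 (v = -15 + 20*(6 + 2*((1 + 5)*(1 + 6))) = -15 + 20*(6 + 2*(6*7)) = -15 + 20*(6 + 2*42) = -15 + 20*(6 + 84) = -15 + 20*90 = -15 + 1800 = 1785)
615 + v*845 = 615 + 1785*845 = 615 + 1508325 = 1508940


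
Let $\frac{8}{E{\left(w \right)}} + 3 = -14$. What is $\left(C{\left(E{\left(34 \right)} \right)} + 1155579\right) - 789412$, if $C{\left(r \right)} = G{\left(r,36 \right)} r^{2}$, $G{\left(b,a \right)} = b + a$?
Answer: $\frac{1799017127}{4913} \approx 3.6618 \cdot 10^{5}$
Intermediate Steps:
$E{\left(w \right)} = - \frac{8}{17}$ ($E{\left(w \right)} = \frac{8}{-3 - 14} = \frac{8}{-17} = 8 \left(- \frac{1}{17}\right) = - \frac{8}{17}$)
$G{\left(b,a \right)} = a + b$
$C{\left(r \right)} = r^{2} \left(36 + r\right)$ ($C{\left(r \right)} = \left(36 + r\right) r^{2} = r^{2} \left(36 + r\right)$)
$\left(C{\left(E{\left(34 \right)} \right)} + 1155579\right) - 789412 = \left(\left(- \frac{8}{17}\right)^{2} \left(36 - \frac{8}{17}\right) + 1155579\right) - 789412 = \left(\frac{64}{289} \cdot \frac{604}{17} + 1155579\right) - 789412 = \left(\frac{38656}{4913} + 1155579\right) - 789412 = \frac{5677398283}{4913} - 789412 = \frac{1799017127}{4913}$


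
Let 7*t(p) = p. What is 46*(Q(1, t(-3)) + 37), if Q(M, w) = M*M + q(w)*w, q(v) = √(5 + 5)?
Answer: 1748 - 138*√10/7 ≈ 1685.7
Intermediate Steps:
t(p) = p/7
q(v) = √10
Q(M, w) = M² + w*√10 (Q(M, w) = M*M + √10*w = M² + w*√10)
46*(Q(1, t(-3)) + 37) = 46*((1² + ((⅐)*(-3))*√10) + 37) = 46*((1 - 3*√10/7) + 37) = 46*(38 - 3*√10/7) = 1748 - 138*√10/7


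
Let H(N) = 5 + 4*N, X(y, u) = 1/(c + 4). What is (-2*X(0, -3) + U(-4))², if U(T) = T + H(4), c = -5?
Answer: 361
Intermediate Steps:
X(y, u) = -1 (X(y, u) = 1/(-5 + 4) = 1/(-1) = -1)
U(T) = 21 + T (U(T) = T + (5 + 4*4) = T + (5 + 16) = T + 21 = 21 + T)
(-2*X(0, -3) + U(-4))² = (-2*(-1) + (21 - 4))² = (2 + 17)² = 19² = 361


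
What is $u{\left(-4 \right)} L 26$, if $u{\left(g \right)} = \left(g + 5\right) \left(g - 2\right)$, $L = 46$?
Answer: $-7176$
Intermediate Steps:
$u{\left(g \right)} = \left(-2 + g\right) \left(5 + g\right)$ ($u{\left(g \right)} = \left(5 + g\right) \left(-2 + g\right) = \left(-2 + g\right) \left(5 + g\right)$)
$u{\left(-4 \right)} L 26 = \left(-10 + \left(-4\right)^{2} + 3 \left(-4\right)\right) 46 \cdot 26 = \left(-10 + 16 - 12\right) 46 \cdot 26 = \left(-6\right) 46 \cdot 26 = \left(-276\right) 26 = -7176$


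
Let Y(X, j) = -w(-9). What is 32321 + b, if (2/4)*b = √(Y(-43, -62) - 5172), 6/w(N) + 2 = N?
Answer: 32321 + 2*I*√625746/11 ≈ 32321.0 + 143.83*I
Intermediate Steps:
w(N) = 6/(-2 + N)
Y(X, j) = 6/11 (Y(X, j) = -6/(-2 - 9) = -6/(-11) = -6*(-1)/11 = -1*(-6/11) = 6/11)
b = 2*I*√625746/11 (b = 2*√(6/11 - 5172) = 2*√(-56886/11) = 2*(I*√625746/11) = 2*I*√625746/11 ≈ 143.83*I)
32321 + b = 32321 + 2*I*√625746/11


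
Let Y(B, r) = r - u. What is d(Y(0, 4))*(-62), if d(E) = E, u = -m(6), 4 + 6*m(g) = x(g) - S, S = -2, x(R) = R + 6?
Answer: -1054/3 ≈ -351.33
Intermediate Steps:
x(R) = 6 + R
m(g) = 2/3 + g/6 (m(g) = -2/3 + ((6 + g) - 1*(-2))/6 = -2/3 + ((6 + g) + 2)/6 = -2/3 + (8 + g)/6 = -2/3 + (4/3 + g/6) = 2/3 + g/6)
u = -5/3 (u = -(2/3 + (1/6)*6) = -(2/3 + 1) = -1*5/3 = -5/3 ≈ -1.6667)
Y(B, r) = 5/3 + r (Y(B, r) = r - 1*(-5/3) = r + 5/3 = 5/3 + r)
d(Y(0, 4))*(-62) = (5/3 + 4)*(-62) = (17/3)*(-62) = -1054/3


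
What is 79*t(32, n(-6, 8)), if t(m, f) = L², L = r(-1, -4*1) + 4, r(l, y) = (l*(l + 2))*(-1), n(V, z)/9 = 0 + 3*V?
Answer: 1975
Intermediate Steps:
n(V, z) = 27*V (n(V, z) = 9*(0 + 3*V) = 9*(3*V) = 27*V)
r(l, y) = -l*(2 + l) (r(l, y) = (l*(2 + l))*(-1) = -l*(2 + l))
L = 5 (L = -1*(-1)*(2 - 1) + 4 = -1*(-1)*1 + 4 = 1 + 4 = 5)
t(m, f) = 25 (t(m, f) = 5² = 25)
79*t(32, n(-6, 8)) = 79*25 = 1975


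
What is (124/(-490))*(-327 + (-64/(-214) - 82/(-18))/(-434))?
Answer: 136671709/1651545 ≈ 82.754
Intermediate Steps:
(124/(-490))*(-327 + (-64/(-214) - 82/(-18))/(-434)) = (124*(-1/490))*(-327 + (-64*(-1/214) - 82*(-1/18))*(-1/434)) = -62*(-327 + (32/107 + 41/9)*(-1/434))/245 = -62*(-327 + (4675/963)*(-1/434))/245 = -62*(-327 - 4675/417942)/245 = -62/245*(-136671709/417942) = 136671709/1651545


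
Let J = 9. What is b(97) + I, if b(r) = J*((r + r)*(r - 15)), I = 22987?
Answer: 166159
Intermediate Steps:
b(r) = 18*r*(-15 + r) (b(r) = 9*((r + r)*(r - 15)) = 9*((2*r)*(-15 + r)) = 9*(2*r*(-15 + r)) = 18*r*(-15 + r))
b(97) + I = 18*97*(-15 + 97) + 22987 = 18*97*82 + 22987 = 143172 + 22987 = 166159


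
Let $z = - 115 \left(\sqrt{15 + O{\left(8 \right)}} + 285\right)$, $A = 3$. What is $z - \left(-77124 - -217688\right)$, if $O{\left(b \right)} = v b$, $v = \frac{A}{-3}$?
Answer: $-173339 - 115 \sqrt{7} \approx -1.7364 \cdot 10^{5}$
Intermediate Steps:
$v = -1$ ($v = \frac{3}{-3} = 3 \left(- \frac{1}{3}\right) = -1$)
$O{\left(b \right)} = - b$
$z = -32775 - 115 \sqrt{7}$ ($z = - 115 \left(\sqrt{15 - 8} + 285\right) = - 115 \left(\sqrt{7} + 285\right) = - 115 \left(285 + \sqrt{7}\right) = -32775 - 115 \sqrt{7} \approx -33079.0$)
$z - \left(-77124 - -217688\right) = \left(-32775 - 115 \sqrt{7}\right) - \left(-77124 - -217688\right) = \left(-32775 - 115 \sqrt{7}\right) - \left(-77124 + 217688\right) = \left(-32775 - 115 \sqrt{7}\right) - 140564 = -173339 - 115 \sqrt{7}$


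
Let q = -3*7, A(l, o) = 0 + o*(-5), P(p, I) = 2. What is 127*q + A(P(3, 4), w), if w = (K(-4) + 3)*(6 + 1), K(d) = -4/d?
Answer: -2807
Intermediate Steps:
w = 28 (w = (-4/(-4) + 3)*(6 + 1) = (-4*(-¼) + 3)*7 = (1 + 3)*7 = 4*7 = 28)
A(l, o) = -5*o (A(l, o) = 0 - 5*o = -5*o)
q = -21
127*q + A(P(3, 4), w) = 127*(-21) - 5*28 = -2667 - 140 = -2807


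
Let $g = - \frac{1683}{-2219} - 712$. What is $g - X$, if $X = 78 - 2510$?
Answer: $\frac{3818363}{2219} \approx 1720.8$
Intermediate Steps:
$g = - \frac{1578245}{2219}$ ($g = \left(-1683\right) \left(- \frac{1}{2219}\right) - 712 = \frac{1683}{2219} - 712 = - \frac{1578245}{2219} \approx -711.24$)
$X = -2432$
$g - X = - \frac{1578245}{2219} - -2432 = - \frac{1578245}{2219} + 2432 = \frac{3818363}{2219}$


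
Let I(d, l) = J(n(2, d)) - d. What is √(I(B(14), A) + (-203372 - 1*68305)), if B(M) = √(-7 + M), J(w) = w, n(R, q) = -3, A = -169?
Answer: √(-271680 - √7) ≈ 521.23*I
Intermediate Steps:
I(d, l) = -3 - d
√(I(B(14), A) + (-203372 - 1*68305)) = √((-3 - √(-7 + 14)) + (-203372 - 1*68305)) = √((-3 - √7) + (-203372 - 68305)) = √((-3 - √7) - 271677) = √(-271680 - √7)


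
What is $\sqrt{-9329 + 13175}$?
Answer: $\sqrt{3846} \approx 62.016$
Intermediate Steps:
$\sqrt{-9329 + 13175} = \sqrt{3846}$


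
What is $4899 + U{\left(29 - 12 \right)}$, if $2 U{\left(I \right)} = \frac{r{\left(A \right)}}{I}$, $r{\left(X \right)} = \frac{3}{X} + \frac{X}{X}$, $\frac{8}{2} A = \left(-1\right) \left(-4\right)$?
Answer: $\frac{83285}{17} \approx 4899.1$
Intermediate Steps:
$A = 1$ ($A = \frac{\left(-1\right) \left(-4\right)}{4} = \frac{1}{4} \cdot 4 = 1$)
$r{\left(X \right)} = 1 + \frac{3}{X}$ ($r{\left(X \right)} = \frac{3}{X} + 1 = 1 + \frac{3}{X}$)
$U{\left(I \right)} = \frac{2}{I}$ ($U{\left(I \right)} = \frac{\frac{3 + 1}{1} \frac{1}{I}}{2} = \frac{1 \cdot 4 \frac{1}{I}}{2} = \frac{4 \frac{1}{I}}{2} = \frac{2}{I}$)
$4899 + U{\left(29 - 12 \right)} = 4899 + \frac{2}{29 - 12} = 4899 + \frac{2}{17} = \frac{83285}{17}$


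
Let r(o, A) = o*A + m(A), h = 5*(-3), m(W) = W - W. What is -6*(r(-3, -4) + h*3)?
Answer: 198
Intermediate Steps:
m(W) = 0
h = -15
r(o, A) = A*o (r(o, A) = o*A + 0 = A*o + 0 = A*o)
-6*(r(-3, -4) + h*3) = -6*(-4*(-3) - 15*3) = -6*(12 - 45) = -6*(-33) = 198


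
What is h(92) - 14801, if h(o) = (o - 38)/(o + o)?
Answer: -1361665/92 ≈ -14801.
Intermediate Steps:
h(o) = (-38 + o)/(2*o) (h(o) = (-38 + o)/((2*o)) = (-38 + o)*(1/(2*o)) = (-38 + o)/(2*o))
h(92) - 14801 = (1/2)*(-38 + 92)/92 - 14801 = (1/2)*(1/92)*54 - 14801 = 27/92 - 14801 = -1361665/92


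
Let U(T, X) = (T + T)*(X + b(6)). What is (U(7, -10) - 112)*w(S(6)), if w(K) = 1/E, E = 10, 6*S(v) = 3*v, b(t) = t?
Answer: -84/5 ≈ -16.800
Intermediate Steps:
S(v) = v/2 (S(v) = (3*v)/6 = v/2)
U(T, X) = 2*T*(6 + X) (U(T, X) = (T + T)*(X + 6) = (2*T)*(6 + X) = 2*T*(6 + X))
w(K) = 1/10
(U(7, -10) - 112)*w(S(6)) = (2*7*(6 - 10) - 112)*(1/10) = (2*7*(-4) - 112)*(1/10) = (-56 - 112)*(1/10) = -168*1/10 = -84/5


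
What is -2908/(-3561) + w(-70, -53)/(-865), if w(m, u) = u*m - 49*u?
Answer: -19943807/3080265 ≈ -6.4747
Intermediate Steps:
w(m, u) = -49*u + m*u (w(m, u) = m*u - 49*u = -49*u + m*u)
-2908/(-3561) + w(-70, -53)/(-865) = -2908/(-3561) - 53*(-49 - 70)/(-865) = -2908*(-1/3561) - 53*(-119)*(-1/865) = 2908/3561 + 6307*(-1/865) = 2908/3561 - 6307/865 = -19943807/3080265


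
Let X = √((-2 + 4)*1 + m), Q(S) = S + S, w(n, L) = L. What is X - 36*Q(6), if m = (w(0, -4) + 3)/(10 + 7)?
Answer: -432 + √561/17 ≈ -430.61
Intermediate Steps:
Q(S) = 2*S
m = -1/17 (m = (-4 + 3)/(10 + 7) = -1/17 ≈ -0.058824)
X = √561/17 (X = √((-2 + 4)*1 - 1/17) = √(2*1 - 1/17) = √(2 - 1/17) = √(33/17) = √561/17 ≈ 1.3933)
X - 36*Q(6) = √561/17 - 72*6 = √561/17 - 36*12 = √561/17 - 432 = -432 + √561/17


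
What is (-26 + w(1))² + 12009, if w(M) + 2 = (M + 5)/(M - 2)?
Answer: 13165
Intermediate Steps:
w(M) = -2 + (5 + M)/(-2 + M) (w(M) = -2 + (M + 5)/(M - 2) = -2 + (5 + M)/(-2 + M))
(-26 + w(1))² + 12009 = (-26 + (9 - 1*1)/(-2 + 1))² + 12009 = (-26 + (9 - 1)/(-1))² + 12009 = (-26 - 1*8)² + 12009 = (-26 - 8)² + 12009 = (-34)² + 12009 = 1156 + 12009 = 13165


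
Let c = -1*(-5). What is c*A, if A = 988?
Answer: 4940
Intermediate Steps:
c = 5
c*A = 5*988 = 4940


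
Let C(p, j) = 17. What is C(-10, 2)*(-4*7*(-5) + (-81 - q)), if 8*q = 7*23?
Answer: 5287/8 ≈ 660.88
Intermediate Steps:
q = 161/8 (q = (7*23)/8 = (1/8)*161 = 161/8 ≈ 20.125)
C(-10, 2)*(-4*7*(-5) + (-81 - q)) = 17*(-4*7*(-5) + (-81 - 1*161/8)) = 17*(-28*(-5) + (-81 - 161/8)) = 17*(140 - 809/8) = 17*(311/8) = 5287/8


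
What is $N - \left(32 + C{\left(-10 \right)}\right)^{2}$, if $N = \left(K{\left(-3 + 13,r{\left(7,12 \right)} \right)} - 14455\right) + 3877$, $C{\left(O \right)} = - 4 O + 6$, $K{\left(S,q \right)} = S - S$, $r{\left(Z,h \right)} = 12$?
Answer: $-16662$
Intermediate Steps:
$K{\left(S,q \right)} = 0$
$C{\left(O \right)} = 6 - 4 O$
$N = -10578$ ($N = \left(0 - 14455\right) + 3877 = -14455 + 3877 = -10578$)
$N - \left(32 + C{\left(-10 \right)}\right)^{2} = -10578 - \left(32 + \left(6 - -40\right)\right)^{2} = -10578 - \left(32 + \left(6 + 40\right)\right)^{2} = -10578 - \left(32 + 46\right)^{2} = -10578 - 78^{2} = -10578 - 6084 = -16662$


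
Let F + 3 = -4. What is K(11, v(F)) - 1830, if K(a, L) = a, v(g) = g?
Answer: -1819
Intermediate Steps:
F = -7 (F = -3 - 4 = -7)
K(11, v(F)) - 1830 = 11 - 1830 = -1819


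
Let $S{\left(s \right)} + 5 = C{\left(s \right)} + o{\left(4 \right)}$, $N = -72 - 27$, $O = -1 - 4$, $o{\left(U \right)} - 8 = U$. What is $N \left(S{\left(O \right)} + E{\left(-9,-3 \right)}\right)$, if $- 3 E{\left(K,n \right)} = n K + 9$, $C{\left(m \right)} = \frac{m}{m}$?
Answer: $396$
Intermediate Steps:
$C{\left(m \right)} = 1$
$o{\left(U \right)} = 8 + U$
$O = -5$ ($O = -1 - 4 = -5$)
$N = -99$
$E{\left(K,n \right)} = -3 - \frac{K n}{3}$ ($E{\left(K,n \right)} = - \frac{n K + 9}{3} = - \frac{K n + 9}{3} = - \frac{9 + K n}{3} = -3 - \frac{K n}{3}$)
$S{\left(s \right)} = 8$ ($S{\left(s \right)} = -5 + \left(1 + \left(8 + 4\right)\right) = -5 + \left(1 + 12\right) = -5 + 13 = 8$)
$N \left(S{\left(O \right)} + E{\left(-9,-3 \right)}\right) = - 99 \left(8 - \left(3 - -9\right)\right) = - 99 \left(8 - 12\right) = \left(-99\right) \left(-4\right) = 396$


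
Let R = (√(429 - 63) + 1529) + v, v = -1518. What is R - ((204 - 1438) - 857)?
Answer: 2102 + √366 ≈ 2121.1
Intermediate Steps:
R = 11 + √366 (R = (√(429 - 63) + 1529) - 1518 = (√366 + 1529) - 1518 = (1529 + √366) - 1518 = 11 + √366 ≈ 30.131)
R - ((204 - 1438) - 857) = (11 + √366) - ((204 - 1438) - 857) = (11 + √366) - (-1234 - 857) = (11 + √366) - 1*(-2091) = (11 + √366) + 2091 = 2102 + √366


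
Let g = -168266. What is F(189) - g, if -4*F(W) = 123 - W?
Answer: 336565/2 ≈ 1.6828e+5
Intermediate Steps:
F(W) = -123/4 + W/4 (F(W) = -(123 - W)/4 = -123/4 + W/4)
F(189) - g = (-123/4 + (¼)*189) - 1*(-168266) = (-123/4 + 189/4) + 168266 = 33/2 + 168266 = 336565/2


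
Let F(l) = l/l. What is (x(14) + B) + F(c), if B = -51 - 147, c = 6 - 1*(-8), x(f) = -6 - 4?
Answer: -207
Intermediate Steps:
x(f) = -10
c = 14 (c = 6 + 8 = 14)
B = -198
F(l) = 1
(x(14) + B) + F(c) = (-10 - 198) + 1 = -208 + 1 = -207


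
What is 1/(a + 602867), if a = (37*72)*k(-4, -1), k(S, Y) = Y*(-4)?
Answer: 1/613523 ≈ 1.6299e-6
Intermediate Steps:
k(S, Y) = -4*Y
a = 10656 (a = (37*72)*(-4*(-1)) = 2664*4 = 10656)
1/(a + 602867) = 1/(10656 + 602867) = 1/613523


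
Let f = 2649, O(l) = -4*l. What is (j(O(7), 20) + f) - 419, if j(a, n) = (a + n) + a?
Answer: 2194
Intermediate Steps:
j(a, n) = n + 2*a
(j(O(7), 20) + f) - 419 = ((20 + 2*(-4*7)) + 2649) - 419 = ((20 + 2*(-28)) + 2649) - 419 = ((20 - 56) + 2649) - 419 = (-36 + 2649) - 419 = 2613 - 419 = 2194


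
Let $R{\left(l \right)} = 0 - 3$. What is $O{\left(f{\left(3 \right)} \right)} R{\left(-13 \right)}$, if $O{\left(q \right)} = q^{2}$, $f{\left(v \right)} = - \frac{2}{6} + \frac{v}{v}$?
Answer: $- \frac{4}{3} \approx -1.3333$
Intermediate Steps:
$f{\left(v \right)} = \frac{2}{3}$ ($f{\left(v \right)} = \left(-2\right) \frac{1}{6} + 1 = - \frac{1}{3} + 1 = \frac{2}{3}$)
$R{\left(l \right)} = -3$ ($R{\left(l \right)} = 0 - 3 = -3$)
$O{\left(f{\left(3 \right)} \right)} R{\left(-13 \right)} = \left(\frac{2}{3}\right)^{2} \left(-3\right) = \frac{4}{9} \left(-3\right) = - \frac{4}{3}$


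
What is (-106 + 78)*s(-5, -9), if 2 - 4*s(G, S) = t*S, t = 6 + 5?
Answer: -707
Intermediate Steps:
t = 11
s(G, S) = ½ - 11*S/4
(-106 + 78)*s(-5, -9) = (-106 + 78)*(½ - 11/4*(-9)) = -28*(½ + 99/4) = -28*101/4 = -707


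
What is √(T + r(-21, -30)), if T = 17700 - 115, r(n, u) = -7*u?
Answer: √17795 ≈ 133.40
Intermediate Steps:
T = 17585
√(T + r(-21, -30)) = √(17585 - 7*(-30)) = √(17585 + 210) = √17795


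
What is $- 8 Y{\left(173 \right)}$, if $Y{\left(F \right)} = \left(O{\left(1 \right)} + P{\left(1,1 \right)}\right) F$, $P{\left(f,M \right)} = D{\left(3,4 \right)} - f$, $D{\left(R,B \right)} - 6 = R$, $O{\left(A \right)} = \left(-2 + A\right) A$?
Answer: $-9688$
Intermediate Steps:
$O{\left(A \right)} = A \left(-2 + A\right)$
$D{\left(R,B \right)} = 6 + R$
$P{\left(f,M \right)} = 9 - f$ ($P{\left(f,M \right)} = \left(6 + 3\right) - f = 9 - f$)
$Y{\left(F \right)} = 7 F$ ($Y{\left(F \right)} = \left(1 \left(-2 + 1\right) + \left(9 - 1\right)\right) F = \left(1 \left(-1\right) + \left(9 - 1\right)\right) F = \left(-1 + 8\right) F = 7 F$)
$- 8 Y{\left(173 \right)} = - 8 \cdot 7 \cdot 173 = \left(-8\right) 1211 = -9688$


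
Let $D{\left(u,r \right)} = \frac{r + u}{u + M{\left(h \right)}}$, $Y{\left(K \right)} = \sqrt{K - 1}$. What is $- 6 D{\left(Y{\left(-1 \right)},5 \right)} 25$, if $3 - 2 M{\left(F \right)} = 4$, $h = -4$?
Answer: $\frac{300 \left(- \sqrt{2} + 5 i\right)}{i + 2 \sqrt{2}} \approx 33.333 + 518.54 i$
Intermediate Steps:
$M{\left(F \right)} = - \frac{1}{2}$ ($M{\left(F \right)} = \frac{3}{2} - 2 = - \frac{1}{2}$)
$Y{\left(K \right)} = \sqrt{-1 + K}$
$D{\left(u,r \right)} = \frac{r + u}{- \frac{1}{2} + u}$ ($D{\left(u,r \right)} = \frac{r + u}{u - \frac{1}{2}} = \frac{r + u}{- \frac{1}{2} + u}$)
$- 6 D{\left(Y{\left(-1 \right)},5 \right)} 25 = - 6 \frac{2 \left(5 + \sqrt{-1 - 1}\right)}{-1 + 2 \sqrt{-1 - 1}} \cdot 25 = - 6 \frac{2 \left(5 + \sqrt{-2}\right)}{-1 + 2 \sqrt{-2}} \cdot 25 = - 6 \frac{2 \left(5 + i \sqrt{2}\right)}{-1 + 2 i \sqrt{2}} \cdot 25 = - \frac{12 \left(5 + i \sqrt{2}\right)}{-1 + 2 i \sqrt{2}} \cdot 25 = - \frac{300 \left(5 + i \sqrt{2}\right)}{-1 + 2 i \sqrt{2}}$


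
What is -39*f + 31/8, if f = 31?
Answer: -9641/8 ≈ -1205.1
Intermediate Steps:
-39*f + 31/8 = -39*31 + 31/8 = -1209 + 31*(⅛) = -1209 + 31/8 = -9641/8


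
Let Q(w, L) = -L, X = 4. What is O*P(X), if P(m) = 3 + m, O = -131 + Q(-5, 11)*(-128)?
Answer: 8939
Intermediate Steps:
O = 1277 (O = -131 - 1*11*(-128) = -131 - 11*(-128) = -131 + 1408 = 1277)
O*P(X) = 1277*(3 + 4) = 1277*7 = 8939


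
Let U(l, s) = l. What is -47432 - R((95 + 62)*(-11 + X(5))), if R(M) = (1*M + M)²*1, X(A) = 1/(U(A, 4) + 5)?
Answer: -294040569/25 ≈ -1.1762e+7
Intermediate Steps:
X(A) = 1/(5 + A) (X(A) = 1/(A + 5) = 1/(5 + A))
R(M) = 4*M² (R(M) = (M + M)²*1 = (2*M)²*1 = (4*M²)*1 = 4*M²)
-47432 - R((95 + 62)*(-11 + X(5))) = -47432 - 4*((95 + 62)*(-11 + 1/(5 + 5)))² = -47432 - 4*(157*(-11 + 1/10))² = -47432 - 4*(157*(-11 + ⅒))² = -47432 - 4*(157*(-109/10))² = -47432 - 4*(-17113/10)² = -47432 - 4*292854769/100 = -47432 - 1*292854769/25 = -47432 - 292854769/25 = -294040569/25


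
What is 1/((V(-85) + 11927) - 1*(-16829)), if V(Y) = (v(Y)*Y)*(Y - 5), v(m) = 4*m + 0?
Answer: -1/2572244 ≈ -3.8877e-7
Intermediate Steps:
v(m) = 4*m
V(Y) = 4*Y²*(-5 + Y) (V(Y) = ((4*Y)*Y)*(Y - 5) = (4*Y²)*(-5 + Y) = 4*Y²*(-5 + Y))
1/((V(-85) + 11927) - 1*(-16829)) = 1/((4*(-85)²*(-5 - 85) + 11927) - 1*(-16829)) = 1/((4*7225*(-90) + 11927) + 16829) = 1/((-2601000 + 11927) + 16829) = 1/(-2589073 + 16829) = 1/(-2572244) = -1/2572244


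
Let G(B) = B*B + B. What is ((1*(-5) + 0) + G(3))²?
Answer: 49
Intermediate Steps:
G(B) = B + B² (G(B) = B² + B = B + B²)
((1*(-5) + 0) + G(3))² = ((1*(-5) + 0) + 3*(1 + 3))² = ((-5 + 0) + 3*4)² = (-5 + 12)² = 7² = 49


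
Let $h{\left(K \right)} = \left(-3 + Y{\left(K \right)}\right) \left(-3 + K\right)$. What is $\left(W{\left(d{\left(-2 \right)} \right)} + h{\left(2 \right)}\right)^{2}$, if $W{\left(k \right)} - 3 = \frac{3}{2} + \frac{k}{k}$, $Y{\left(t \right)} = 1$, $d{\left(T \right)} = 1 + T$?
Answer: $\frac{225}{4} \approx 56.25$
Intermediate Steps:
$W{\left(k \right)} = \frac{11}{2}$ ($W{\left(k \right)} = 3 + \left(\frac{3}{2} + \frac{k}{k}\right) = 3 + \left(3 \cdot \frac{1}{2} + 1\right) = 3 + \left(\frac{3}{2} + 1\right) = 3 + \frac{5}{2} = \frac{11}{2}$)
$h{\left(K \right)} = 6 - 2 K$ ($h{\left(K \right)} = \left(-3 + 1\right) \left(-3 + K\right) = - 2 \left(-3 + K\right) = 6 - 2 K$)
$\left(W{\left(d{\left(-2 \right)} \right)} + h{\left(2 \right)}\right)^{2} = \left(\frac{11}{2} + \left(6 - 4\right)\right)^{2} = \left(\frac{11}{2} + 2\right)^{2} = \left(\frac{15}{2}\right)^{2} = \frac{225}{4}$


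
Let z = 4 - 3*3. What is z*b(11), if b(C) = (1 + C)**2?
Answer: -720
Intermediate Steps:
z = -5 (z = 4 - 9 = -5)
z*b(11) = -5*(1 + 11)**2 = -5*12**2 = -5*144 = -720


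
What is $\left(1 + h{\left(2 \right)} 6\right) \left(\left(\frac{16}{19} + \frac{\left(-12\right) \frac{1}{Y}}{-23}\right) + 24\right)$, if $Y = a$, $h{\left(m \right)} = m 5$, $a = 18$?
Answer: $\frac{1988966}{1311} \approx 1517.1$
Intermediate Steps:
$h{\left(m \right)} = 5 m$
$Y = 18$
$\left(1 + h{\left(2 \right)} 6\right) \left(\left(\frac{16}{19} + \frac{\left(-12\right) \frac{1}{Y}}{-23}\right) + 24\right) = \left(1 + 5 \cdot 2 \cdot 6\right) \left(\left(\frac{16}{19} + \frac{\left(-12\right) \frac{1}{18}}{-23}\right) + 24\right) = \left(1 + 10 \cdot 6\right) \left(\left(16 \cdot \frac{1}{19} + \left(-12\right) \frac{1}{18} \left(- \frac{1}{23}\right)\right) + 24\right) = \left(1 + 60\right) \left(\left(\frac{16}{19} - - \frac{2}{69}\right) + 24\right) = 61 \left(\left(\frac{16}{19} + \frac{2}{69}\right) + 24\right) = 61 \left(\frac{1142}{1311} + 24\right) = 61 \cdot \frac{32606}{1311} = \frac{1988966}{1311}$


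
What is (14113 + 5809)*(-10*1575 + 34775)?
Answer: 379016050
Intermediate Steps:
(14113 + 5809)*(-10*1575 + 34775) = 19922*(-15750 + 34775) = 19922*19025 = 379016050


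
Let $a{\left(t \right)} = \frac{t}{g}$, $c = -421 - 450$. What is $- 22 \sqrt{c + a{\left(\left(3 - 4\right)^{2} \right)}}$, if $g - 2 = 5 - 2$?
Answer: $- \frac{22 i \sqrt{21770}}{5} \approx - 649.21 i$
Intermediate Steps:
$g = 5$ ($g = 2 + \left(5 - 2\right) = 2 + 3 = 5$)
$c = -871$
$a{\left(t \right)} = \frac{t}{5}$
$- 22 \sqrt{c + a{\left(\left(3 - 4\right)^{2} \right)}} = - 22 \sqrt{-871 + \frac{\left(3 - 4\right)^{2}}{5}} = - 22 \sqrt{-871 + \frac{\left(-1\right)^{2}}{5}} = - 22 \sqrt{-871 + \frac{1}{5} \cdot 1} = - 22 \sqrt{-871 + \frac{1}{5}} = - 22 \sqrt{- \frac{4354}{5}} = - 22 \frac{i \sqrt{21770}}{5} = - \frac{22 i \sqrt{21770}}{5}$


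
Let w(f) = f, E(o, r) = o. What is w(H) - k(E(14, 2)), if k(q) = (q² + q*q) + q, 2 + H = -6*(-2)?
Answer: -396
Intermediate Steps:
H = 10 (H = -2 - 6*(-2) = -2 + 12 = 10)
k(q) = q + 2*q² (k(q) = (q² + q²) + q = 2*q² + q = q + 2*q²)
w(H) - k(E(14, 2)) = 10 - 14*(1 + 2*14) = 10 - 14*(1 + 28) = 10 - 14*29 = 10 - 1*406 = 10 - 406 = -396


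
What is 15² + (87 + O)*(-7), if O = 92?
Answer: -1028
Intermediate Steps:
15² + (87 + O)*(-7) = 15² + (87 + 92)*(-7) = 225 + 179*(-7) = 225 - 1253 = -1028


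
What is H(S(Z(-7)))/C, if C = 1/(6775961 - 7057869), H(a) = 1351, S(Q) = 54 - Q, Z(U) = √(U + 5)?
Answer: -380857708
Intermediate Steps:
Z(U) = √(5 + U)
C = -1/281908 (C = 1/(-281908) = -1/281908 ≈ -3.5473e-6)
H(S(Z(-7)))/C = 1351/(-1/281908) = 1351*(-281908) = -380857708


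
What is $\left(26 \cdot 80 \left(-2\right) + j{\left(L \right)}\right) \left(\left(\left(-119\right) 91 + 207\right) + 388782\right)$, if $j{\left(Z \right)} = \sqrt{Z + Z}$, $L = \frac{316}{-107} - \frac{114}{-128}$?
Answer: $-1573145600 + \frac{236350 i \sqrt{120910}}{107} \approx -1.5731 \cdot 10^{9} + 7.6807 \cdot 10^{5} i$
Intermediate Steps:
$L = - \frac{14125}{6848}$ ($L = 316 \left(- \frac{1}{107}\right) - - \frac{57}{64} = - \frac{316}{107} + \frac{57}{64} = - \frac{14125}{6848} \approx -2.0626$)
$j{\left(Z \right)} = \sqrt{2} \sqrt{Z}$ ($j{\left(Z \right)} = \sqrt{2 Z} = \sqrt{2} \sqrt{Z}$)
$\left(26 \cdot 80 \left(-2\right) + j{\left(L \right)}\right) \left(\left(\left(-119\right) 91 + 207\right) + 388782\right) = \left(26 \cdot 80 \left(-2\right) + \sqrt{2} \sqrt{- \frac{14125}{6848}}\right) \left(\left(\left(-119\right) 91 + 207\right) + 388782\right) = \left(2080 \left(-2\right) + \sqrt{2} \frac{5 i \sqrt{60455}}{856}\right) \left(\left(-10829 + 207\right) + 388782\right) = \left(-4160 + \frac{5 i \sqrt{120910}}{856}\right) \left(-10622 + 388782\right) = \left(-4160 + \frac{5 i \sqrt{120910}}{856}\right) 378160 = -1573145600 + \frac{236350 i \sqrt{120910}}{107}$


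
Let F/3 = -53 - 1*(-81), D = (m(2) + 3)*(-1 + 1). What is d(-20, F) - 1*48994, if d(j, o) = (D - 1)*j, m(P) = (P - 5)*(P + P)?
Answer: -48974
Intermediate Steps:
m(P) = 2*P*(-5 + P) (m(P) = (-5 + P)*(2*P) = 2*P*(-5 + P))
D = 0 (D = (2*2*(-5 + 2) + 3)*(-1 + 1) = (2*2*(-3) + 3)*0 = (-12 + 3)*0 = -9*0 = 0)
F = 84 (F = 3*(-53 - 1*(-81)) = 3*(-53 + 81) = 3*28 = 84)
d(j, o) = -j (d(j, o) = (0 - 1)*j = -j)
d(-20, F) - 1*48994 = -1*(-20) - 1*48994 = 20 - 48994 = -48974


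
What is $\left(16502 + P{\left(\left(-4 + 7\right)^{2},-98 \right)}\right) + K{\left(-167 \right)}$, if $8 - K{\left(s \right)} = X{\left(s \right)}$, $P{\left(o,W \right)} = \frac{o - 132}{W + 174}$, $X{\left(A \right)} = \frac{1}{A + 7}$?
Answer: $\frac{50185499}{3040} \approx 16508.0$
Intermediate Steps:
$X{\left(A \right)} = \frac{1}{7 + A}$
$P{\left(o,W \right)} = \frac{-132 + o}{174 + W}$
$K{\left(s \right)} = 8 - \frac{1}{7 + s}$
$\left(16502 + P{\left(\left(-4 + 7\right)^{2},-98 \right)}\right) + K{\left(-167 \right)} = \left(16502 + \frac{-132 + \left(-4 + 7\right)^{2}}{174 - 98}\right) + \frac{55 + 8 \left(-167\right)}{7 - 167} = \left(16502 + \frac{-132 + 3^{2}}{76}\right) + \frac{55 - 1336}{-160} = \left(16502 + \frac{-132 + 9}{76}\right) - - \frac{1281}{160} = \left(16502 + \frac{1}{76} \left(-123\right)\right) + \frac{1281}{160} = \left(16502 - \frac{123}{76}\right) + \frac{1281}{160} = \frac{1254029}{76} + \frac{1281}{160} = \frac{50185499}{3040}$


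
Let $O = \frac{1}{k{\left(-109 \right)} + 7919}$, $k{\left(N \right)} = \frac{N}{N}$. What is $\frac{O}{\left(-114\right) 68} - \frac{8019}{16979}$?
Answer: $- \frac{492333257939}{1042439967360} \approx -0.47229$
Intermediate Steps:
$k{\left(N \right)} = 1$
$O = \frac{1}{7920}$ ($O = \frac{1}{1 + 7919} = \frac{1}{7920} \approx 0.00012626$)
$\frac{O}{\left(-114\right) 68} - \frac{8019}{16979} = \frac{1}{7920 \left(\left(-114\right) 68\right)} - \frac{8019}{16979} = \frac{1}{7920 \left(-7752\right)} - \frac{8019}{16979} = \frac{1}{7920} \left(- \frac{1}{7752}\right) - \frac{8019}{16979} = - \frac{1}{61395840} - \frac{8019}{16979} = - \frac{492333257939}{1042439967360}$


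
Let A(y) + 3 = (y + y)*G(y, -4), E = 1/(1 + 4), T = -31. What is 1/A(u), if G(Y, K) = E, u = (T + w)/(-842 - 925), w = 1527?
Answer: -8835/29497 ≈ -0.29952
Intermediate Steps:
u = -1496/1767 (u = (-31 + 1527)/(-842 - 925) = 1496/(-1767) = 1496*(-1/1767) = -1496/1767 ≈ -0.84663)
E = ⅕ (E = 1/5 = ⅕ ≈ 0.20000)
G(Y, K) = ⅕
A(y) = -3 + 2*y/5 (A(y) = -3 + (y + y)*(⅕) = -3 + (2*y)*(⅕) = -3 + 2*y/5)
1/A(u) = 1/(-3 + (⅖)*(-1496/1767)) = 1/(-3 - 2992/8835) = 1/(-29497/8835) = -8835/29497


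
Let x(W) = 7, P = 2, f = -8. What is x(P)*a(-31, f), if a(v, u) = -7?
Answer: -49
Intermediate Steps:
x(P)*a(-31, f) = 7*(-7) = -49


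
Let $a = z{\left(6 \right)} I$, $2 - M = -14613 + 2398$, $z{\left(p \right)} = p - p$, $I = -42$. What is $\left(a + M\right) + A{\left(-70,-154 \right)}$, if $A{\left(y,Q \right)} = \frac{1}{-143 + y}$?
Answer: $\frac{2602220}{213} \approx 12217.0$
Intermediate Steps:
$z{\left(p \right)} = 0$
$M = 12217$ ($M = 2 - \left(-14613 + 2398\right) = 2 - -12215 = 2 + 12215 = 12217$)
$a = 0$ ($a = 0 \left(-42\right) = 0$)
$\left(a + M\right) + A{\left(-70,-154 \right)} = \left(0 + 12217\right) + \frac{1}{-143 - 70} = 12217 + \frac{1}{-213} = 12217 - \frac{1}{213} = \frac{2602220}{213}$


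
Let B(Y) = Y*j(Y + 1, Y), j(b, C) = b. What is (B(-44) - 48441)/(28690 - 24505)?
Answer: -46549/4185 ≈ -11.123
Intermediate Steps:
B(Y) = Y*(1 + Y) (B(Y) = Y*(Y + 1) = Y*(1 + Y))
(B(-44) - 48441)/(28690 - 24505) = (-44*(1 - 44) - 48441)/(28690 - 24505) = (-44*(-43) - 48441)/4185 = (1892 - 48441)*(1/4185) = -46549*1/4185 = -46549/4185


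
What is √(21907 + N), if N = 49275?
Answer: √71182 ≈ 266.80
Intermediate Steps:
√(21907 + N) = √(21907 + 49275) = √71182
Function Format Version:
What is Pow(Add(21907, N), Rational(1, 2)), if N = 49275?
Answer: Pow(71182, Rational(1, 2)) ≈ 266.80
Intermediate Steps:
Pow(Add(21907, N), Rational(1, 2)) = Pow(Add(21907, 49275), Rational(1, 2)) = Pow(71182, Rational(1, 2))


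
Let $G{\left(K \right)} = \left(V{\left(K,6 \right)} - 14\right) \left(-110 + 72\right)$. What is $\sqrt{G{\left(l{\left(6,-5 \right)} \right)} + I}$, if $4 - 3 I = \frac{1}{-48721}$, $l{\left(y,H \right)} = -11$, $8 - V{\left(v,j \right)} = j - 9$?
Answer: $\frac{\sqrt{2463937949121}}{146163} \approx 10.739$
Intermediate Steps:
$V{\left(v,j \right)} = 17 - j$ ($V{\left(v,j \right)} = 8 - \left(j - 9\right) = 8 - \left(-9 + j\right) = 17 - j$)
$I = \frac{194885}{146163}$ ($I = \frac{4}{3} - \frac{1}{3 \left(-48721\right)} = \frac{4}{3} - - \frac{1}{146163} = \frac{4}{3} + \frac{1}{146163} = \frac{194885}{146163} \approx 1.3333$)
$G{\left(K \right)} = 114$ ($G{\left(K \right)} = \left(\left(17 - 6\right) - 14\right) \left(-110 + 72\right) = \left(\left(17 - 6\right) - 14\right) \left(-38\right) = \left(11 - 14\right) \left(-38\right) = \left(-3\right) \left(-38\right) = 114$)
$\sqrt{G{\left(l{\left(6,-5 \right)} \right)} + I} = \sqrt{114 + \frac{194885}{146163}} = \sqrt{\frac{16857467}{146163}} = \frac{\sqrt{2463937949121}}{146163}$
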